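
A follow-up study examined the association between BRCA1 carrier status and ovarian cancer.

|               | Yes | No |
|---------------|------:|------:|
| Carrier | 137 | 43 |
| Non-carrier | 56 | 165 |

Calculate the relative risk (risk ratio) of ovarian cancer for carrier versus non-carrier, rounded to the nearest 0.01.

3.00

Cells: a = 137, b = 43, c = 56, d = 165.
Risk in exposed = 137/180 = 0.76111; risk in unexposed = 56/221 = 0.25339.
RR = 0.76111 / 0.25339 = 3.00367
The risk among the exposed is 3.00 times that among the unexposed.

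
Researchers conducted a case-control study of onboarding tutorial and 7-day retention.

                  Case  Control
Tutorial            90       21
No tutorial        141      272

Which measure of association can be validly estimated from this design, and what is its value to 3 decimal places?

8.267

Cells: a = 90, b = 21, c = 141, d = 272.
This is a case-control study: participants were sampled on outcome status, so risks in the source population cannot be estimated directly — relative risk is not valid here. The odds ratio is the appropriate measure.
OR = (a·d)/(b·c) = (90 × 272) / (21 × 141) = 24480 / 2961 = 8.26748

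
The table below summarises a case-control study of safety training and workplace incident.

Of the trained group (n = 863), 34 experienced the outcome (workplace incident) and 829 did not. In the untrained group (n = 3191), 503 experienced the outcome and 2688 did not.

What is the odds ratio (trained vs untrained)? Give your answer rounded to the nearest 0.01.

0.22

From the description: a = 34, b = 829, c = 503, d = 2688.
OR = (a·d)/(b·c) = (34 × 2688) / (829 × 503) = 91392 / 416987 = 0.21917
Exposure is associated with lower odds of workplace incident (OR = 0.22 < 1).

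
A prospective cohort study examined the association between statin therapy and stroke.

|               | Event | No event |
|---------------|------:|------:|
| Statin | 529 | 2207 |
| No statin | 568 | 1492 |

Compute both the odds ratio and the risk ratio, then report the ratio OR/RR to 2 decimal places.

0.90

Cells: a = 529, b = 2207, c = 568, d = 1492.
OR = (529·1492)/(2207·568) = 789268/1253576 = 0.62961
Risk in exposed = 529/2736 = 0.19335; risk in unexposed = 568/2060 = 0.27573; RR = 0.70123
OR/RR = 0.62961 / 0.70123 = 0.89787
The outcome is not rare, so the OR lies further from 1 than the RR.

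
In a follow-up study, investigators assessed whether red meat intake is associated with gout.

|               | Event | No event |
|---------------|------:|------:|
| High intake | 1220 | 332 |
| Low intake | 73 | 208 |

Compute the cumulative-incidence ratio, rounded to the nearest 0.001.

3.026

Cells: a = 1220, b = 332, c = 73, d = 208.
Risk in exposed = 1220/1552 = 0.78608; risk in unexposed = 73/281 = 0.25979.
RR = 0.78608 / 0.25979 = 3.02588
The risk among the exposed is 3.03 times that among the unexposed.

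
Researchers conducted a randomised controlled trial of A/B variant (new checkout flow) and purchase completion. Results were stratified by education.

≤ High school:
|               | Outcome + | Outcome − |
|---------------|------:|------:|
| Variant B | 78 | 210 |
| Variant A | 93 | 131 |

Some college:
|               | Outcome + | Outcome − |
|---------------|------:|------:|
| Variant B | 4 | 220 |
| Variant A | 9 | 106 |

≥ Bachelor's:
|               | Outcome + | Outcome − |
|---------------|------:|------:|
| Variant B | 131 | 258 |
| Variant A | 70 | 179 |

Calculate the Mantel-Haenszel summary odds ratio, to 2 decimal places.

OR_MH = Σ(aᵢdᵢ/nᵢ) / Σ(bᵢcᵢ/nᵢ), where nᵢ is the stratum total.
Stratum 1 (≤ High school): n = 512; a·d/n = 78·131/512 = 19.9570; b·c/n = 210·93/512 = 38.1445
Stratum 2 (Some college): n = 339; a·d/n = 4·106/339 = 1.2507; b·c/n = 220·9/339 = 5.8407
Stratum 3 (≥ Bachelor's): n = 638; a·d/n = 131·179/638 = 36.7539; b·c/n = 258·70/638 = 28.3072
OR_MH = (19.9570 + 1.2507 + 36.7539) / (38.1445 + 5.8407 + 28.3072) = 57.9617 / 72.2924 = 0.80177

0.80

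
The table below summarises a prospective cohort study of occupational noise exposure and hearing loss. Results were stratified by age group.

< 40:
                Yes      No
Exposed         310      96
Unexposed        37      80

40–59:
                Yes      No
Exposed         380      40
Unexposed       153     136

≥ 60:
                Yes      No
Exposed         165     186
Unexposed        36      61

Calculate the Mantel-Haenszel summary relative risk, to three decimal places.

1.762

RR_MH = Σ(aᵢ·n₀ᵢ/nᵢ) / Σ(cᵢ·n₁ᵢ/nᵢ), with n₁ᵢ = aᵢ+bᵢ (exposed), n₀ᵢ = cᵢ+dᵢ (unexposed), nᵢ = n₁ᵢ+n₀ᵢ.
Stratum 1 (< 40): n₁ = 406, n₀ = 117, n = 523; a·n₀/n = 310·117/523 = 69.3499; c·n₁/n = 37·406/523 = 28.7228
Stratum 2 (40–59): n₁ = 420, n₀ = 289, n = 709; a·n₀/n = 380·289/709 = 154.8942; c·n₁/n = 153·420/709 = 90.6347
Stratum 3 (≥ 60): n₁ = 351, n₀ = 97, n = 448; a·n₀/n = 165·97/448 = 35.7254; c·n₁/n = 36·351/448 = 28.2054
RR_MH = (69.3499 + 154.8942 + 35.7254) / (28.7228 + 90.6347 + 28.2054) = 259.9696 / 147.5628 = 1.76176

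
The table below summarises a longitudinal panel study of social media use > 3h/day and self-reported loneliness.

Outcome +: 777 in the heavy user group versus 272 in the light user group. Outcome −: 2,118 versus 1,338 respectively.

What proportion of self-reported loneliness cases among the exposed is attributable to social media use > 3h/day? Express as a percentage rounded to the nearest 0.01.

From the description: a = 777, b = 2118, c = 272, d = 1338.
Risk in exposed = 777/2895 = 0.26839; risk in unexposed = 272/1610 = 0.16894.
RR = 0.26839/0.16894 = 1.58865
AR% = (RR − 1)/RR × 100 = (1.58865 − 1)/1.58865 × 100 = 37.0536%

37.05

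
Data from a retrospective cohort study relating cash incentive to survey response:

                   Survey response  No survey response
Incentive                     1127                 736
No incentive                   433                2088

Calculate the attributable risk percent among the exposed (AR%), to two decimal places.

71.61

Cells: a = 1127, b = 736, c = 433, d = 2088.
Risk in exposed = 1127/1863 = 0.60494; risk in unexposed = 433/2521 = 0.17176.
RR = 0.60494/0.17176 = 3.52205
AR% = (RR − 1)/RR × 100 = (3.52205 − 1)/3.52205 × 100 = 71.6075%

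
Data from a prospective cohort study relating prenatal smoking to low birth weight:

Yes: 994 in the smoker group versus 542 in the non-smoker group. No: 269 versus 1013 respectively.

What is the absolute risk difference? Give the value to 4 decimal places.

From the description: a = 994, b = 269, c = 542, d = 1013.
Risk in exposed = 994/1263 = 0.787015; risk in unexposed = 542/1555 = 0.348553.
Risk difference = 0.787015 − 0.348553 = 0.438462

0.4385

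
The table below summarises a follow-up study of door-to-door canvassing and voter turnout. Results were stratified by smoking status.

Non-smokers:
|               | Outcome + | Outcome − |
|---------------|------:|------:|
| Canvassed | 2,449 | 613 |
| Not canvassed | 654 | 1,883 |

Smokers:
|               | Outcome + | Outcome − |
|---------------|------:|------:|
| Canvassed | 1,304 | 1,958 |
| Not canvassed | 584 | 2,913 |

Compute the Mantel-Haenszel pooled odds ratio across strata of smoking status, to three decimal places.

OR_MH = Σ(aᵢdᵢ/nᵢ) / Σ(bᵢcᵢ/nᵢ), where nᵢ is the stratum total.
Stratum 1 (Non-smokers): n = 5599; a·d/n = 2449·1883/5599 = 823.6233; b·c/n = 613·654/5599 = 71.6024
Stratum 2 (Smokers): n = 6759; a·d/n = 1304·2913/6759 = 561.9991; b·c/n = 1958·584/6759 = 169.1777
OR_MH = (823.6233 + 561.9991) / (71.6024 + 169.1777) = 1385.6224 / 240.7801 = 5.75472

5.755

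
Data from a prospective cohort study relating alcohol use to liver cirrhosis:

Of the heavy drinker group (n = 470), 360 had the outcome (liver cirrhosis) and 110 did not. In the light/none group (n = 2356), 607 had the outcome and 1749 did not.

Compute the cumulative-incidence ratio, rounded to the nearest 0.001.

From the description: a = 360, b = 110, c = 607, d = 1749.
Risk in exposed = 360/470 = 0.76596; risk in unexposed = 607/2356 = 0.25764.
RR = 0.76596 / 0.25764 = 2.97297
The risk among the exposed is 2.97 times that among the unexposed.

2.973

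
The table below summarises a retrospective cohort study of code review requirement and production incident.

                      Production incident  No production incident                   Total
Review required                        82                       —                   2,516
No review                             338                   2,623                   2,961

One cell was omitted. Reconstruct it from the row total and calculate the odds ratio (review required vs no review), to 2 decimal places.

The missing cell is in the exposed row: 2516 − 82 = 2434.
So a = 82, b = 2434, c = 338, d = 2623.
OR = (a·d)/(b·c) = (82 × 2623) / (2434 × 338) = 215086 / 822692 = 0.26144

0.26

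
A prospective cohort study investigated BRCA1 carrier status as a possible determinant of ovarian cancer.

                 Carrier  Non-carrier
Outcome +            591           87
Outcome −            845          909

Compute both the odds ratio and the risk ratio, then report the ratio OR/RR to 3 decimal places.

Reading the table with exposure as columns: a = 591 (Carrier, case), b = 845 (Carrier, non-case), c = 87 (Non-carrier, case), d = 909.
OR = (591·909)/(845·87) = 537219/73515 = 7.30761
Risk in exposed = 591/1436 = 0.41156; risk in unexposed = 87/996 = 0.08735; RR = 4.71165
OR/RR = 7.30761 / 4.71165 = 1.55097
The outcome is not rare, so the OR lies further from 1 than the RR.

1.551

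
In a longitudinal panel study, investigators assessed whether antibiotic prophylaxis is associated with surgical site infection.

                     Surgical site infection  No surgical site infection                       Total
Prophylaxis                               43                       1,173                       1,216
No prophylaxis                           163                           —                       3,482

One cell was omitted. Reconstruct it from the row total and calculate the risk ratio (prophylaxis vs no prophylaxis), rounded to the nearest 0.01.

0.76

The missing cell is in the unexposed row: 3482 − 163 = 3319.
So a = 43, b = 1173, c = 163, d = 3319.
RR = [a/(a+b)] / [c/(c+d)] = (43/1216) / (163/3482) = 0.03536/0.04681 = 0.75540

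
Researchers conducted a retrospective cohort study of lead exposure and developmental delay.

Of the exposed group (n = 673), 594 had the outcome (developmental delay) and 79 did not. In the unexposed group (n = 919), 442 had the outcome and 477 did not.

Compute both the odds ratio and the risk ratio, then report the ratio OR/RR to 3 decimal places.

4.422

From the description: a = 594, b = 79, c = 442, d = 477.
OR = (594·477)/(79·442) = 283338/34918 = 8.11438
Risk in exposed = 594/673 = 0.88262; risk in unexposed = 442/919 = 0.48096; RR = 1.83512
OR/RR = 8.11438 / 1.83512 = 4.42172
The outcome is not rare, so the OR lies further from 1 than the RR.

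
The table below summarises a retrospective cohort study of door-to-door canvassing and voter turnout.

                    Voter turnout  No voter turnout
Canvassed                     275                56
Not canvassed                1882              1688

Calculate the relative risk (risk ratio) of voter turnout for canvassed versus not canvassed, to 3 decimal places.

1.576

Cells: a = 275, b = 56, c = 1882, d = 1688.
Risk in exposed = 275/331 = 0.83082; risk in unexposed = 1882/3570 = 0.52717.
RR = 0.83082 / 0.52717 = 1.57599
The risk among the exposed is 1.58 times that among the unexposed.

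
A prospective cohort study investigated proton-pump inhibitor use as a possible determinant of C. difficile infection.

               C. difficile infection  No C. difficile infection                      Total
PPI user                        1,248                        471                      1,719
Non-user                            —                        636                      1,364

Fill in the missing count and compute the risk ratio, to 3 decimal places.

The missing cell is in the unexposed row: 1364 − 636 = 728.
So a = 1248, b = 471, c = 728, d = 636.
RR = [a/(a+b)] / [c/(c+d)] = (1248/1719) / (728/1364) = 0.72600/0.53372 = 1.36026

1.360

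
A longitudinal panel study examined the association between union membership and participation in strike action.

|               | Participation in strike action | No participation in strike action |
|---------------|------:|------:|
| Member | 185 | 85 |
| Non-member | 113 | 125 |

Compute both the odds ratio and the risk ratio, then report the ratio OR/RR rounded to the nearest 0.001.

Cells: a = 185, b = 85, c = 113, d = 125.
OR = (185·125)/(85·113) = 23125/9605 = 2.40760
Risk in exposed = 185/270 = 0.68519; risk in unexposed = 113/238 = 0.47479; RR = 1.44313
OR/RR = 2.40760 / 1.44313 = 1.66831
The outcome is not rare, so the OR lies further from 1 than the RR.

1.668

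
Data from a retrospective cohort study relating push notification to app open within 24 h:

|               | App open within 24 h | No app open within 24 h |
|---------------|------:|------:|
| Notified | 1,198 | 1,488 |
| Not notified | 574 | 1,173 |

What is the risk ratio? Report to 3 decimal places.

1.357

Cells: a = 1198, b = 1488, c = 574, d = 1173.
Risk in exposed = 1198/2686 = 0.44602; risk in unexposed = 574/1747 = 0.32856.
RR = 0.44602 / 0.32856 = 1.35747
The risk among the exposed is 1.36 times that among the unexposed.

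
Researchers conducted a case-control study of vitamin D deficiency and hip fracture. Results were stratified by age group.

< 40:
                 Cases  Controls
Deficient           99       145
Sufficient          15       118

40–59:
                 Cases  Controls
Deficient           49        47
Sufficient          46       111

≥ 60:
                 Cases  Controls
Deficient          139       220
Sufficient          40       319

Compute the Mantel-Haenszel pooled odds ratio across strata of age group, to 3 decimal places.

OR_MH = Σ(aᵢdᵢ/nᵢ) / Σ(bᵢcᵢ/nᵢ), where nᵢ is the stratum total.
Stratum 1 (< 40): n = 377; a·d/n = 99·118/377 = 30.9867; b·c/n = 145·15/377 = 5.7692
Stratum 2 (40–59): n = 253; a·d/n = 49·111/253 = 21.4980; b·c/n = 47·46/253 = 8.5455
Stratum 3 (≥ 60): n = 718; a·d/n = 139·319/718 = 61.7563; b·c/n = 220·40/718 = 12.2563
OR_MH = (30.9867 + 21.4980 + 61.7563) / (5.7692 + 8.5455 + 12.2563) = 114.2410 / 26.5710 = 4.29947

4.299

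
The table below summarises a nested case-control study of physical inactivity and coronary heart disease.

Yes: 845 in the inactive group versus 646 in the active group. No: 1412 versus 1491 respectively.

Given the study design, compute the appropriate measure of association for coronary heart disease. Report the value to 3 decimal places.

1.381

From the description: a = 845, b = 1412, c = 646, d = 1491.
This is a nested case-control study: participants were sampled on outcome status, so risks in the source population cannot be estimated directly — relative risk is not valid here. The odds ratio is the appropriate measure.
OR = (a·d)/(b·c) = (845 × 1491) / (1412 × 646) = 1259895 / 912152 = 1.38123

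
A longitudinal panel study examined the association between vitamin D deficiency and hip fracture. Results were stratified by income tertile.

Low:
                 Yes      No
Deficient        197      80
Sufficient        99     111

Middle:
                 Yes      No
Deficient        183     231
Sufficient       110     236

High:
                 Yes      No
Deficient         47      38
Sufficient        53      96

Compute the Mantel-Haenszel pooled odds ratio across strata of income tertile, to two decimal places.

2.08

OR_MH = Σ(aᵢdᵢ/nᵢ) / Σ(bᵢcᵢ/nᵢ), where nᵢ is the stratum total.
Stratum 1 (Low): n = 487; a·d/n = 197·111/487 = 44.9014; b·c/n = 80·99/487 = 16.2628
Stratum 2 (Middle): n = 760; a·d/n = 183·236/760 = 56.8263; b·c/n = 231·110/760 = 33.4342
Stratum 3 (High): n = 234; a·d/n = 47·96/234 = 19.2821; b·c/n = 38·53/234 = 8.6068
OR_MH = (44.9014 + 56.8263 + 19.2821) / (16.2628 + 33.4342 + 8.6068) = 121.0098 / 58.3039 = 2.07550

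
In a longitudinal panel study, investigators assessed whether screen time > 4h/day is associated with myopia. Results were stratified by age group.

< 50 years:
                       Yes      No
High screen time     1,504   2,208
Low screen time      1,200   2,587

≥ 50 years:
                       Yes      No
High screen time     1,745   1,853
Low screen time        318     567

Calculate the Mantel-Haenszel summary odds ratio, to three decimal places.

1.526

OR_MH = Σ(aᵢdᵢ/nᵢ) / Σ(bᵢcᵢ/nᵢ), where nᵢ is the stratum total.
Stratum 1 (< 50 years): n = 7499; a·d/n = 1504·2587/7499 = 518.8489; b·c/n = 2208·1200/7499 = 353.3271
Stratum 2 (≥ 50 years): n = 4483; a·d/n = 1745·567/4483 = 220.7038; b·c/n = 1853·318/4483 = 131.4419
OR_MH = (518.8489 + 220.7038) / (353.3271 + 131.4419) = 739.5527 / 484.7690 = 1.52558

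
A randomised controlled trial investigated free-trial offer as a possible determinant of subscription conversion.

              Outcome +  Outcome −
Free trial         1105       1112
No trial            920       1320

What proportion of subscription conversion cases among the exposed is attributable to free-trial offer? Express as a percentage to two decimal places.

Cells: a = 1105, b = 1112, c = 920, d = 1320.
Risk in exposed = 1105/2217 = 0.49842; risk in unexposed = 920/2240 = 0.41071.
RR = 0.49842/0.41071 = 1.21355
AR% = (RR − 1)/RR × 100 = (1.21355 − 1)/1.21355 × 100 = 17.5970%

17.60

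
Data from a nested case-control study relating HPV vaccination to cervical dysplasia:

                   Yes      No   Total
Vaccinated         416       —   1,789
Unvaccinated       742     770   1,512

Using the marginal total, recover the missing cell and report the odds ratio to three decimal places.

The missing cell is in the exposed row: 1789 − 416 = 1373.
So a = 416, b = 1373, c = 742, d = 770.
OR = (a·d)/(b·c) = (416 × 770) / (1373 × 742) = 320320 / 1018766 = 0.31442

0.314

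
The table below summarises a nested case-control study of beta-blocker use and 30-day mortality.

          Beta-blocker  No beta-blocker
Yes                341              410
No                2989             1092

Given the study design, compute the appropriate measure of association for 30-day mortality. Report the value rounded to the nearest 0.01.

0.30

Reading the table with exposure as columns: a = 341 (Beta-blocker, case), b = 2989 (Beta-blocker, non-case), c = 410 (No beta-blocker, case), d = 1092.
This is a nested case-control study: participants were sampled on outcome status, so risks in the source population cannot be estimated directly — relative risk is not valid here. The odds ratio is the appropriate measure.
OR = (a·d)/(b·c) = (341 × 1092) / (2989 × 410) = 372372 / 1225490 = 0.30386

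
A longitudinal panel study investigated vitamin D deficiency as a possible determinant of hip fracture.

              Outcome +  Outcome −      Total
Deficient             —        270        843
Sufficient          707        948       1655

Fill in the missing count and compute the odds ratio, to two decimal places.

2.85

The missing cell is in the exposed row: 843 − 270 = 573.
So a = 573, b = 270, c = 707, d = 948.
OR = (a·d)/(b·c) = (573 × 948) / (270 × 707) = 543204 / 190890 = 2.84564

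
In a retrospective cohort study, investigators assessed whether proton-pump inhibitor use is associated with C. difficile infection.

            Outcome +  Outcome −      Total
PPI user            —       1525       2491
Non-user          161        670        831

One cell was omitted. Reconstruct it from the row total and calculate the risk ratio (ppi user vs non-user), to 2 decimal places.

2.00

The missing cell is in the exposed row: 2491 − 1525 = 966.
So a = 966, b = 1525, c = 161, d = 670.
RR = [a/(a+b)] / [c/(c+d)] = (966/2491) / (161/831) = 0.38780/0.19374 = 2.00161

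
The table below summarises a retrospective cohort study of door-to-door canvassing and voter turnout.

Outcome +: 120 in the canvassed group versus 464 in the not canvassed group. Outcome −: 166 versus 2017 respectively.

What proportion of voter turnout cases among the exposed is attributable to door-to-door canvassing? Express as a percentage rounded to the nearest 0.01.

55.43

From the description: a = 120, b = 166, c = 464, d = 2017.
Risk in exposed = 120/286 = 0.41958; risk in unexposed = 464/2481 = 0.18702.
RR = 0.41958/0.18702 = 2.24349
AR% = (RR − 1)/RR × 100 = (2.24349 − 1)/2.24349 × 100 = 55.4266%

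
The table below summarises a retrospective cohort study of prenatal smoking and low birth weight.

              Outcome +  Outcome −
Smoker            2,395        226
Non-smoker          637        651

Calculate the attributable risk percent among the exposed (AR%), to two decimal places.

Cells: a = 2395, b = 226, c = 637, d = 651.
Risk in exposed = 2395/2621 = 0.91377; risk in unexposed = 637/1288 = 0.49457.
RR = 0.91377/0.49457 = 1.84763
AR% = (RR − 1)/RR × 100 = (1.84763 − 1)/1.84763 × 100 = 45.8766%

45.88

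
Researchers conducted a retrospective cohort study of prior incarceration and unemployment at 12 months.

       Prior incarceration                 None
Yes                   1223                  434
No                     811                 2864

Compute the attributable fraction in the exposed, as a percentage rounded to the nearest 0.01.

78.11

Reading the table with exposure as columns: a = 1223 (Prior incarceration, case), b = 811 (Prior incarceration, non-case), c = 434 (None, case), d = 2864.
Risk in exposed = 1223/2034 = 0.60128; risk in unexposed = 434/3298 = 0.13159.
RR = 0.60128/0.13159 = 4.56916
AR% = (RR − 1)/RR × 100 = (4.56916 − 1)/4.56916 × 100 = 78.1141%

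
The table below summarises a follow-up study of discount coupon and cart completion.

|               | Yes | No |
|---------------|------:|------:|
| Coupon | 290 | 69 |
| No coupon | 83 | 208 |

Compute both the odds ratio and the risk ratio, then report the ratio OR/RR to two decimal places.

Cells: a = 290, b = 69, c = 83, d = 208.
OR = (290·208)/(69·83) = 60320/5727 = 10.53257
Risk in exposed = 290/359 = 0.80780; risk in unexposed = 83/291 = 0.28522; RR = 2.83216
OR/RR = 10.53257 / 2.83216 = 3.71891
The outcome is not rare, so the OR lies further from 1 than the RR.

3.72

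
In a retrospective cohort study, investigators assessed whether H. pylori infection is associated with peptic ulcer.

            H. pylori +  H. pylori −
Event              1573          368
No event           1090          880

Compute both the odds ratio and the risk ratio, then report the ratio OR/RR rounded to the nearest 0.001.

1.723

Reading the table with exposure as columns: a = 1573 (H. pylori +, case), b = 1090 (H. pylori +, non-case), c = 368 (H. pylori −, case), d = 880.
OR = (1573·880)/(1090·368) = 1384240/401120 = 3.45094
Risk in exposed = 1573/2663 = 0.59069; risk in unexposed = 368/1248 = 0.29487; RR = 2.00320
OR/RR = 3.45094 / 2.00320 = 1.72271
The outcome is not rare, so the OR lies further from 1 than the RR.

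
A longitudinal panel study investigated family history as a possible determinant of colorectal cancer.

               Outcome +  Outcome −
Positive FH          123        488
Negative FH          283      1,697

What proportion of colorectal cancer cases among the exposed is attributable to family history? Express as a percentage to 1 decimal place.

Cells: a = 123, b = 488, c = 283, d = 1697.
Risk in exposed = 123/611 = 0.20131; risk in unexposed = 283/1980 = 0.14293.
RR = 0.20131/0.14293 = 1.40845
AR% = (RR − 1)/RR × 100 = (1.40845 − 1)/1.40845 × 100 = 29.0002%

29.0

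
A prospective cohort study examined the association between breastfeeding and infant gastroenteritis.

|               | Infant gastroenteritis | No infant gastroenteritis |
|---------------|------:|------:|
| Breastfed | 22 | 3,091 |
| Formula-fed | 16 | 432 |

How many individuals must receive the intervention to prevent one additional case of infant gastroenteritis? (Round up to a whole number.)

35

Risk in treated group = 22/3113 = 0.00707; risk in control = 16/448 = 0.03571.
Absolute risk reduction = 0.03571 − 0.00707 = 0.02865
NNT = 1 / ARR = 1 / 0.02865 = 34.907 → round up → 35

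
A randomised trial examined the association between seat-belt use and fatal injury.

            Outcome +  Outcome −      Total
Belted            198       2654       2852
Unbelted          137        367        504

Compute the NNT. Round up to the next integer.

Risk in treated group = 198/2852 = 0.06942; risk in control = 137/504 = 0.27183.
Absolute risk reduction = 0.27183 − 0.06942 = 0.20240
NNT = 1 / ARR = 1 / 0.20240 = 4.941 → round up → 5

5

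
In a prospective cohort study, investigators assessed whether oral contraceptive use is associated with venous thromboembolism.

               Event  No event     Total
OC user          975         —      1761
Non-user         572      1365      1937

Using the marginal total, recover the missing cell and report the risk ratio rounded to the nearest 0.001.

1.875

The missing cell is in the exposed row: 1761 − 975 = 786.
So a = 975, b = 786, c = 572, d = 1365.
RR = [a/(a+b)] / [c/(c+d)] = (975/1761) / (572/1937) = 0.55366/0.29530 = 1.87490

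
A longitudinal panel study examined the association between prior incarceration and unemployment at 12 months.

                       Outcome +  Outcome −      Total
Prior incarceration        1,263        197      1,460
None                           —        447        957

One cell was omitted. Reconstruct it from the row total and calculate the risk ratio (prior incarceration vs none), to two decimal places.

1.62

The missing cell is in the unexposed row: 957 − 447 = 510.
So a = 1263, b = 197, c = 510, d = 447.
RR = [a/(a+b)] / [c/(c+d)] = (1263/1460) / (510/957) = 0.86507/0.53292 = 1.62328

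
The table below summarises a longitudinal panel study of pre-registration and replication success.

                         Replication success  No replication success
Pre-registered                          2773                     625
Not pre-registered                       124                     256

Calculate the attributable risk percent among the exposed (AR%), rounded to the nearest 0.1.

60.0

Cells: a = 2773, b = 625, c = 124, d = 256.
Risk in exposed = 2773/3398 = 0.81607; risk in unexposed = 124/380 = 0.32632.
RR = 0.81607/0.32632 = 2.50085
AR% = (RR − 1)/RR × 100 = (2.50085 − 1)/2.50085 × 100 = 60.0137%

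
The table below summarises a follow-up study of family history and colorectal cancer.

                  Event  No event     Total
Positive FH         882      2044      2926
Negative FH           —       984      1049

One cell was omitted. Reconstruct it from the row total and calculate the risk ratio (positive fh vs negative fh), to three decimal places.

4.865

The missing cell is in the unexposed row: 1049 − 984 = 65.
So a = 882, b = 2044, c = 65, d = 984.
RR = [a/(a+b)] / [c/(c+d)] = (882/2926) / (65/1049) = 0.30144/0.06196 = 4.86470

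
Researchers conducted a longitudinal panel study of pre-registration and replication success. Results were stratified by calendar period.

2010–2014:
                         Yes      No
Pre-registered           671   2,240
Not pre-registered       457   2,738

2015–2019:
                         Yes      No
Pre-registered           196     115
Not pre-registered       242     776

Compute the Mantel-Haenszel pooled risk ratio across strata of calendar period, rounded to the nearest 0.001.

1.826

RR_MH = Σ(aᵢ·n₀ᵢ/nᵢ) / Σ(cᵢ·n₁ᵢ/nᵢ), with n₁ᵢ = aᵢ+bᵢ (exposed), n₀ᵢ = cᵢ+dᵢ (unexposed), nᵢ = n₁ᵢ+n₀ᵢ.
Stratum 1 (2010–2014): n₁ = 2911, n₀ = 3195, n = 6106; a·n₀/n = 671·3195/6106 = 351.1047; c·n₁/n = 457·2911/6106 = 217.8721
Stratum 2 (2015–2019): n₁ = 311, n₀ = 1018, n = 1329; a·n₀/n = 196·1018/1329 = 150.1339; c·n₁/n = 242·311/1329 = 56.6305
RR_MH = (351.1047 + 150.1339) / (217.8721 + 56.6305) = 501.2386 / 274.5026 = 1.82599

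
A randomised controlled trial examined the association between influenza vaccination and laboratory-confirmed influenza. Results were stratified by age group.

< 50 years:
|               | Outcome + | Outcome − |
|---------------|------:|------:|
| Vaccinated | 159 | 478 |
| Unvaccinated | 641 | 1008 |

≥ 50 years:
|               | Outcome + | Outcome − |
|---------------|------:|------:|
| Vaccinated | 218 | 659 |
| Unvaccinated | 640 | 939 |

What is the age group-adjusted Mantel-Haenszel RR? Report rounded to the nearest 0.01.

0.63

RR_MH = Σ(aᵢ·n₀ᵢ/nᵢ) / Σ(cᵢ·n₁ᵢ/nᵢ), with n₁ᵢ = aᵢ+bᵢ (exposed), n₀ᵢ = cᵢ+dᵢ (unexposed), nᵢ = n₁ᵢ+n₀ᵢ.
Stratum 1 (< 50 years): n₁ = 637, n₀ = 1649, n = 2286; a·n₀/n = 159·1649/2286 = 114.6942; c·n₁/n = 641·637/2286 = 178.6164
Stratum 2 (≥ 50 years): n₁ = 877, n₀ = 1579, n = 2456; a·n₀/n = 218·1579/2456 = 140.1555; c·n₁/n = 640·877/2456 = 228.5342
RR_MH = (114.6942 + 140.1555) / (178.6164 + 228.5342) = 254.8498 / 407.1506 = 0.62593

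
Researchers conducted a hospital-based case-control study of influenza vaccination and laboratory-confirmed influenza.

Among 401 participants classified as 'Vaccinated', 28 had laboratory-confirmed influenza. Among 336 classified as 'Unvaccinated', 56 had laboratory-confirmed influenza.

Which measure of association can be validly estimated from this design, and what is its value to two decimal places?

0.38

From the description: a = 28, b = 373, c = 56, d = 280.
This is a hospital-based case-control study: participants were sampled on outcome status, so risks in the source population cannot be estimated directly — relative risk is not valid here. The odds ratio is the appropriate measure.
OR = (a·d)/(b·c) = (28 × 280) / (373 × 56) = 7840 / 20888 = 0.37534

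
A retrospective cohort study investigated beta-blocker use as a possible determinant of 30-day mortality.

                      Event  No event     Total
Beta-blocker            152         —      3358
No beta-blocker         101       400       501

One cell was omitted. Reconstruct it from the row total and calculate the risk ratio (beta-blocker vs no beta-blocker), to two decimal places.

The missing cell is in the exposed row: 3358 − 152 = 3206.
So a = 152, b = 3206, c = 101, d = 400.
RR = [a/(a+b)] / [c/(c+d)] = (152/3358) / (101/501) = 0.04527/0.20160 = 0.22453

0.22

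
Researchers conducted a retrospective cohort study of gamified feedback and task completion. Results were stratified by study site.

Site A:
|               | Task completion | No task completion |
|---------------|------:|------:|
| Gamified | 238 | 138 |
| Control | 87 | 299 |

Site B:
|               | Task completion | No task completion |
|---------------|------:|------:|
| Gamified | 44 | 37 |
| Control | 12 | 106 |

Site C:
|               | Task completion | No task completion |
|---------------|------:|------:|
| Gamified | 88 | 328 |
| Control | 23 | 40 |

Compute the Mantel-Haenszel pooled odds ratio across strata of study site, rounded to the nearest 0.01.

OR_MH = Σ(aᵢdᵢ/nᵢ) / Σ(bᵢcᵢ/nᵢ), where nᵢ is the stratum total.
Stratum 1 (Site A): n = 762; a·d/n = 238·299/762 = 93.3885; b·c/n = 138·87/762 = 15.7559
Stratum 2 (Site B): n = 199; a·d/n = 44·106/199 = 23.4372; b·c/n = 37·12/199 = 2.2312
Stratum 3 (Site C): n = 479; a·d/n = 88·40/479 = 7.3486; b·c/n = 328·23/479 = 15.7495
OR_MH = (93.3885 + 23.4372 + 7.3486) / (15.7559 + 2.2312 + 15.7495) = 124.1743 / 33.7365 = 3.68071

3.68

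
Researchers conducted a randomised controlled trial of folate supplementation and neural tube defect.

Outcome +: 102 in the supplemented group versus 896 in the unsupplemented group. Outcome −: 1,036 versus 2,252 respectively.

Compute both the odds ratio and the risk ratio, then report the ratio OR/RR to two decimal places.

0.79

From the description: a = 102, b = 1036, c = 896, d = 2252.
OR = (102·2252)/(1036·896) = 229704/928256 = 0.24746
Risk in exposed = 102/1138 = 0.08963; risk in unexposed = 896/3148 = 0.28463; RR = 0.31491
OR/RR = 0.24746 / 0.31491 = 0.78581
The outcome is not rare, so the OR lies further from 1 than the RR.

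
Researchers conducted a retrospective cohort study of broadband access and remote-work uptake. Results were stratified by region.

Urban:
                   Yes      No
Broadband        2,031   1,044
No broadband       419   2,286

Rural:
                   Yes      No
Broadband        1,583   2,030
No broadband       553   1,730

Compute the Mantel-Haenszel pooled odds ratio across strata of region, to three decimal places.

4.765

OR_MH = Σ(aᵢdᵢ/nᵢ) / Σ(bᵢcᵢ/nᵢ), where nᵢ is the stratum total.
Stratum 1 (Urban): n = 5780; a·d/n = 2031·2286/5780 = 803.2640; b·c/n = 1044·419/5780 = 75.6810
Stratum 2 (Rural): n = 5896; a·d/n = 1583·1730/5896 = 464.4827; b·c/n = 2030·553/5896 = 190.3986
OR_MH = (803.2640 + 464.4827) / (75.6810 + 190.3986) = 1267.7467 / 266.0795 = 4.76454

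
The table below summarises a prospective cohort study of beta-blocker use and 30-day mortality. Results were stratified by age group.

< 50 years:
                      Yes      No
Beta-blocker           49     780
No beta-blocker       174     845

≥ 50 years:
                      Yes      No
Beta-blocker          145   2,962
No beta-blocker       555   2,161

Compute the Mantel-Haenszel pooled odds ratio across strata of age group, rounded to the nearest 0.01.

0.21

OR_MH = Σ(aᵢdᵢ/nᵢ) / Σ(bᵢcᵢ/nᵢ), where nᵢ is the stratum total.
Stratum 1 (< 50 years): n = 1848; a·d/n = 49·845/1848 = 22.4053; b·c/n = 780·174/1848 = 73.4416
Stratum 2 (≥ 50 years): n = 5823; a·d/n = 145·2161/5823 = 53.8116; b·c/n = 2962·555/5823 = 282.3132
OR_MH = (22.4053 + 53.8116) / (73.4416 + 282.3132) = 76.2169 / 355.7548 = 0.21424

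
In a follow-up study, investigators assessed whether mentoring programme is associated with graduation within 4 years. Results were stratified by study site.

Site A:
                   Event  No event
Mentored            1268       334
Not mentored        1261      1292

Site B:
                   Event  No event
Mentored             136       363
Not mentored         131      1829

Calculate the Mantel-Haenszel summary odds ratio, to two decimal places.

4.10

OR_MH = Σ(aᵢdᵢ/nᵢ) / Σ(bᵢcᵢ/nᵢ), where nᵢ is the stratum total.
Stratum 1 (Site A): n = 4155; a·d/n = 1268·1292/4155 = 394.2854; b·c/n = 334·1261/4155 = 101.3656
Stratum 2 (Site B): n = 2459; a·d/n = 136·1829/2459 = 101.1566; b·c/n = 363·131/2459 = 19.3383
OR_MH = (394.2854 + 101.1566) / (101.3656 + 19.3383) = 495.4420 / 120.7039 = 4.10461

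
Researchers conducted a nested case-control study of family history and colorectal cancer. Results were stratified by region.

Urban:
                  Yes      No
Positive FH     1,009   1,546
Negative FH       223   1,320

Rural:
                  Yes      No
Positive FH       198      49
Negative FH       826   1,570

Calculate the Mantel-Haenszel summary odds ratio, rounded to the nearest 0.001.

4.451

OR_MH = Σ(aᵢdᵢ/nᵢ) / Σ(bᵢcᵢ/nᵢ), where nᵢ is the stratum total.
Stratum 1 (Urban): n = 4098; a·d/n = 1009·1320/4098 = 325.0073; b·c/n = 1546·223/4098 = 84.1284
Stratum 2 (Rural): n = 2643; a·d/n = 198·1570/2643 = 117.6163; b·c/n = 49·826/2643 = 15.3137
OR_MH = (325.0073 + 117.6163) / (84.1284 + 15.3137) = 442.6237 / 99.4420 = 4.45107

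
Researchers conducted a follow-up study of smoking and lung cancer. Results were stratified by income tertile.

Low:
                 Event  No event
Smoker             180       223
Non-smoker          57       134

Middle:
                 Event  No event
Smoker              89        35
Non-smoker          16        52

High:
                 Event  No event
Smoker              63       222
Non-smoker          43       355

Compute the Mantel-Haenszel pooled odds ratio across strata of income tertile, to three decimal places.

2.545

OR_MH = Σ(aᵢdᵢ/nᵢ) / Σ(bᵢcᵢ/nᵢ), where nᵢ is the stratum total.
Stratum 1 (Low): n = 594; a·d/n = 180·134/594 = 40.6061; b·c/n = 223·57/594 = 21.3990
Stratum 2 (Middle): n = 192; a·d/n = 89·52/192 = 24.1042; b·c/n = 35·16/192 = 2.9167
Stratum 3 (High): n = 683; a·d/n = 63·355/683 = 32.7452; b·c/n = 222·43/683 = 13.9766
OR_MH = (40.6061 + 24.1042 + 32.7452) / (21.3990 + 2.9167 + 13.9766) = 97.4555 / 38.2922 = 2.54505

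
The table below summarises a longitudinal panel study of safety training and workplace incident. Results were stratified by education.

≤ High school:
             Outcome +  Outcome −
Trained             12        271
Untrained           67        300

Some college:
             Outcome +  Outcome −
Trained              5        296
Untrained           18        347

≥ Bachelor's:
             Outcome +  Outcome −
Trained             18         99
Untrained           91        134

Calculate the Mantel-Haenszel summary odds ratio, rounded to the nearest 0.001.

OR_MH = Σ(aᵢdᵢ/nᵢ) / Σ(bᵢcᵢ/nᵢ), where nᵢ is the stratum total.
Stratum 1 (≤ High school): n = 650; a·d/n = 12·300/650 = 5.5385; b·c/n = 271·67/650 = 27.9338
Stratum 2 (Some college): n = 666; a·d/n = 5·347/666 = 2.6051; b·c/n = 296·18/666 = 8.0000
Stratum 3 (≥ Bachelor's): n = 342; a·d/n = 18·134/342 = 7.0526; b·c/n = 99·91/342 = 26.3421
OR_MH = (5.5385 + 2.6051 + 7.0526) / (27.9338 + 8.0000 + 26.3421) = 15.1962 / 62.2760 = 0.24401

0.244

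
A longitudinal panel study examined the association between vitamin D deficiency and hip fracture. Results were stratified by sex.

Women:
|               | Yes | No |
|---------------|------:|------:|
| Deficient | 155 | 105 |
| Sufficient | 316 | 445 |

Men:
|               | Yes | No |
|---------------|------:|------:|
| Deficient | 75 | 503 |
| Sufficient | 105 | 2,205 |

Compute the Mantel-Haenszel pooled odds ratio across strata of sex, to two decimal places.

OR_MH = Σ(aᵢdᵢ/nᵢ) / Σ(bᵢcᵢ/nᵢ), where nᵢ is the stratum total.
Stratum 1 (Women): n = 1021; a·d/n = 155·445/1021 = 67.5563; b·c/n = 105·316/1021 = 32.4976
Stratum 2 (Men): n = 2888; a·d/n = 75·2205/2888 = 57.2628; b·c/n = 503·105/2888 = 18.2877
OR_MH = (67.5563 + 57.2628) / (32.4976 + 18.2877) = 124.8191 / 50.7853 = 2.45778

2.46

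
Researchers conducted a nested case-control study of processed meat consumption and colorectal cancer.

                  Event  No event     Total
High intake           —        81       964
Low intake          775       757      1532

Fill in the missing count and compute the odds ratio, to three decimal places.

10.648

The missing cell is in the exposed row: 964 − 81 = 883.
So a = 883, b = 81, c = 775, d = 757.
OR = (a·d)/(b·c) = (883 × 757) / (81 × 775) = 668431 / 62775 = 10.64804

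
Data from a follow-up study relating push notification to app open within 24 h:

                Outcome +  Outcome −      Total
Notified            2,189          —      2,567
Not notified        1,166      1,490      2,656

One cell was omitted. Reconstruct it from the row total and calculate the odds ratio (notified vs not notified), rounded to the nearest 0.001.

7.400

The missing cell is in the exposed row: 2567 − 2189 = 378.
So a = 2189, b = 378, c = 1166, d = 1490.
OR = (a·d)/(b·c) = (2189 × 1490) / (378 × 1166) = 3261610 / 440748 = 7.40017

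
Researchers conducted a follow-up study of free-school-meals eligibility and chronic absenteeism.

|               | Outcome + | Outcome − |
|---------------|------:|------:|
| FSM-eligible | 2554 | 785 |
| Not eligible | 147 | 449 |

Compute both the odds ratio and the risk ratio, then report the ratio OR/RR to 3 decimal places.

3.204

Cells: a = 2554, b = 785, c = 147, d = 449.
OR = (2554·449)/(785·147) = 1146746/115395 = 9.93757
Risk in exposed = 2554/3339 = 0.76490; risk in unexposed = 147/596 = 0.24664; RR = 3.10123
OR/RR = 9.93757 / 3.10123 = 3.20440
The outcome is not rare, so the OR lies further from 1 than the RR.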